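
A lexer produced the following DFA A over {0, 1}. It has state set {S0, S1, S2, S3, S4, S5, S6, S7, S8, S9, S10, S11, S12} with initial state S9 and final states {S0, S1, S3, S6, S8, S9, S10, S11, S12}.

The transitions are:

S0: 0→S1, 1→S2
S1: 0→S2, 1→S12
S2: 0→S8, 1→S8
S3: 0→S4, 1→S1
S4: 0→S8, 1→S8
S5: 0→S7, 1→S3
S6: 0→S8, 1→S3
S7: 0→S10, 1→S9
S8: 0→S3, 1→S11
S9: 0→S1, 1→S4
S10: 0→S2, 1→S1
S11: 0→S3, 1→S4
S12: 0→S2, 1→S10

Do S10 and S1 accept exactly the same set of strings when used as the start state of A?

Reachable states from the start: {S1,S2,S3,S4,S8,S9,S10,S11,S12}. Unreachable: {S0,S5,S6,S7} — drop them.
Start with accepting vs non-accepting: {S1,S3,S8,S9,S10,S11,S12} | {S2,S4}.
Refine {S1,S3,S8,S9,S10,S11,S12} on symbol 0: members go to different blocks, giving {S1,S3,S10,S12} and {S8,S9,S11}.
On input 1, block {S8,S9,S11} splits into {S9,S11} and {S8}.
No further refinement is possible. Final partition (4 blocks): {S1,S3,S10,S12} | {S2,S4} | {S9,S11} | {S8}.
S10 and S1 lie in the same block of the stable partition, so they are equivalent — no string distinguishes them.

Yes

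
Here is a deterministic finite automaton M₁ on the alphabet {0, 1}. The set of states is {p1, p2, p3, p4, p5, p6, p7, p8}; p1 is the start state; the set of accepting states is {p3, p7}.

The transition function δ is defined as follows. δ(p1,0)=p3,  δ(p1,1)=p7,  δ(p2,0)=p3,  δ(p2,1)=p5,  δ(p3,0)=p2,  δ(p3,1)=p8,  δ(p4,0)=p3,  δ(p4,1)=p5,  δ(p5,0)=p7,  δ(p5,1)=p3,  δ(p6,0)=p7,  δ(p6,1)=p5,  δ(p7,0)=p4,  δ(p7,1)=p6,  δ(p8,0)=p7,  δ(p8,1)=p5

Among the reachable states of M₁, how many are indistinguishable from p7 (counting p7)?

2

All states are reachable from the start state.
Initial partition by acceptance: {p3,p7} | {p1,p2,p4,p5,p6,p8}.
On input 1, block {p1,p2,p4,p5,p6,p8} splits into {p2,p4,p6,p8} and {p1,p5}.
No further refinement is possible. Final partition (3 blocks): {p3,p7} | {p2,p4,p6,p8} | {p1,p5}.
State p7 belongs to the block {p3,p7}, which has 2 states.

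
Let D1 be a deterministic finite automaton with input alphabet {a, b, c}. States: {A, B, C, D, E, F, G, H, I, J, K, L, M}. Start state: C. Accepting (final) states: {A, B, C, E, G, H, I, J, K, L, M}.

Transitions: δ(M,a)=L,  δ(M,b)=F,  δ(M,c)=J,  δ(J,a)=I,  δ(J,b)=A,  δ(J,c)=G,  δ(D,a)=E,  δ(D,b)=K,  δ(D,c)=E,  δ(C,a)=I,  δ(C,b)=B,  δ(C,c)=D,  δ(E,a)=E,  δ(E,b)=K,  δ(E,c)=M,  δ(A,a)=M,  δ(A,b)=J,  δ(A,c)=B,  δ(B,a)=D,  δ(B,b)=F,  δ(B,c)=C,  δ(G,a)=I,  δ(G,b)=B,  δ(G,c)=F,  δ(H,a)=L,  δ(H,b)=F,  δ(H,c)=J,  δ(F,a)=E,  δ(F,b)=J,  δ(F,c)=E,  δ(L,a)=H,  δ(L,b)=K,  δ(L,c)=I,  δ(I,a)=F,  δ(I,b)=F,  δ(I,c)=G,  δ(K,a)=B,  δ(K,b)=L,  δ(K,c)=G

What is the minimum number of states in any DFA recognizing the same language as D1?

7

All states are reachable from the start state.
Initial partition by acceptance: {A,B,C,E,G,H,I,J,K,L,M} | {D,F}.
Split {A,B,C,E,G,H,I,J,K,L,M} by δ(·,a) → {A,C,E,G,H,J,K,L,M} and {B,I}.
Split {A,C,E,G,H,J,K,L,M} by δ(·,a) → {A,E,H,L,M} and {C,G,J,K}.
On input b, block {A,E,H,L,M} splits into {A,E,L} and {H,M}.
On input a, block {A,E,L} splits into {A,L} and {E}.
Refine {C,G,J,K} on symbol b: members go to different blocks, giving {C,G} and {J,K}.
Stable partition: {A,L} | {D,F} | {B,I} | {C,G} | {H,M} | {E} | {J,K} — 7 equivalence classes.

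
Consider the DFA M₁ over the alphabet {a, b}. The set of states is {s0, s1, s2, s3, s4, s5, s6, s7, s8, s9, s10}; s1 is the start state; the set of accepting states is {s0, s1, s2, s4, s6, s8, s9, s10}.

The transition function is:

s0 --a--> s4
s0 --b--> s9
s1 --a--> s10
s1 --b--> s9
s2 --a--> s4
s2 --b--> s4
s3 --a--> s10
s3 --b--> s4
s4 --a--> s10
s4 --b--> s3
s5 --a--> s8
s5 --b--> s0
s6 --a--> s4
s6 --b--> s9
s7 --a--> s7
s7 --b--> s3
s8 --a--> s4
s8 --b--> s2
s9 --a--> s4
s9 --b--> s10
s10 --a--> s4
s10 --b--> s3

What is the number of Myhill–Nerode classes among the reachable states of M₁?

States {s0,s2,s5,s6,s7,s8} cannot be reached from the start state, so discard them.
Start with accepting vs non-accepting: {s1,s4,s9,s10} | {s3}.
On input b, block {s1,s4,s9,s10} splits into {s1,s9} and {s4,s10}.
Refine {s1,s9} on symbol b: members go to different blocks, giving {s1} and {s9}.
The partition is now stable with 4 blocks: {s1} | {s3} | {s4,s10} | {s9}.

4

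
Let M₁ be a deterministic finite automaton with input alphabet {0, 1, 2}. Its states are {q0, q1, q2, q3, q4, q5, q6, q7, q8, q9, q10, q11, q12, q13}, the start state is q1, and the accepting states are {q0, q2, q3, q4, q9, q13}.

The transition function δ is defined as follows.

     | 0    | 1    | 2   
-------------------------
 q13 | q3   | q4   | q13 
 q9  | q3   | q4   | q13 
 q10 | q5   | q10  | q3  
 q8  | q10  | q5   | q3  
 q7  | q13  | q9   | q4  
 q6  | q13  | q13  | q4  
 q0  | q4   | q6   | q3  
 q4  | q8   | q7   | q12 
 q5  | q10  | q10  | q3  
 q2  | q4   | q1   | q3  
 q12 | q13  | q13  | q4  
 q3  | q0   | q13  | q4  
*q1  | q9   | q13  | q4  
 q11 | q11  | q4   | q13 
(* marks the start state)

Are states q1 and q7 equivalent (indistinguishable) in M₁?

Yes

First remove the unreachable states {q2,q11}; 12 states remain.
Start with accepting vs non-accepting: {q0,q3,q4,q9,q13} | {q1,q5,q6,q7,q8,q10,q12}.
On input 0, block {q0,q3,q4,q9,q13} splits into {q0,q3,q9,q13} and {q4}.
On input 0, block {q0,q3,q9,q13} splits into {q3,q9,q13} and {q0}.
Split {q3,q9,q13} by δ(·,0) → {q9,q13} and {q3}.
Split {q1,q5,q6,q7,q8,q10,q12} by δ(·,0) → {q1,q6,q7,q12} and {q5,q8,q10}.
No further refinement is possible. Final partition (6 blocks): {q9,q13} | {q1,q6,q7,q12} | {q4} | {q0} | {q3} | {q5,q8,q10}.
q1 and q7 lie in the same block of the stable partition, so they are equivalent — no string distinguishes them.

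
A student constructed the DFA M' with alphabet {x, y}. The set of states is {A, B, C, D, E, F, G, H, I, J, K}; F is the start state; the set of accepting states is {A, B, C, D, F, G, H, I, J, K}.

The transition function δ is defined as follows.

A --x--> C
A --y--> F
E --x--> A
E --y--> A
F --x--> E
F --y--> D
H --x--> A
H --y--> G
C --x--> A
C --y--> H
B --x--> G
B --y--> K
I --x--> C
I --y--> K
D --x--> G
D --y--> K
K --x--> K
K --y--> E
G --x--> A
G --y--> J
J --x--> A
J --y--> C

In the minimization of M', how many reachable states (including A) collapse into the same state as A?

Reachable states from the start: {A,C,D,E,F,G,H,J,K}. Unreachable: {B,I} — drop them.
Start with accepting vs non-accepting: {A,C,D,F,G,H,J,K} | {E}.
On input x, block {A,C,D,F,G,H,J,K} splits into {A,C,D,G,H,J,K} and {F}.
Split {A,C,D,G,H,J,K} by δ(·,y) → {C,D,G,H,J} and {A} and {K}.
Refine {C,D,G,H,J} on symbol x: members go to different blocks, giving {C,G,H,J} and {D}.
Stable partition: {C,G,H,J} | {E} | {F} | {A} | {K} | {D} — 6 equivalence classes.
The equivalence class containing A is {A}, of size 1.

1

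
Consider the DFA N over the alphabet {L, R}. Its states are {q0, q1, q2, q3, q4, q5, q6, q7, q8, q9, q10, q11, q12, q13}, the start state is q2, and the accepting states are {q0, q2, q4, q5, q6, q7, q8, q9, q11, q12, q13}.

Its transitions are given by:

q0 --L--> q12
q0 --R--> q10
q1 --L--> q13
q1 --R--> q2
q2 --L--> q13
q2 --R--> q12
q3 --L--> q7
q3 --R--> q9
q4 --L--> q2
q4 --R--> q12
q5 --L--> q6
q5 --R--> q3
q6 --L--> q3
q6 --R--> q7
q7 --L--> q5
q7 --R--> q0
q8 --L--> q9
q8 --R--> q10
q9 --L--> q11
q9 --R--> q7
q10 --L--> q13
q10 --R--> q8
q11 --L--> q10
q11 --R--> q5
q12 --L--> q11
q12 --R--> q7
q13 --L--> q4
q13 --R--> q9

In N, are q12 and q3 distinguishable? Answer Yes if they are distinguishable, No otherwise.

First remove the unreachable states {q1}; 13 states remain.
Initial partition by acceptance: {q0,q2,q4,q5,q6,q7,q8,q9,q11,q12,q13} | {q3,q10}.
On input L, block {q0,q2,q4,q5,q6,q7,q8,q9,q11,q12,q13} splits into {q0,q2,q4,q5,q7,q8,q9,q12,q13} and {q6,q11}.
Refine {q0,q2,q4,q5,q7,q8,q9,q12,q13} on symbol L: members go to different blocks, giving {q0,q2,q4,q7,q8,q13} and {q5,q9,q12}.
On input L, block {q0,q2,q4,q7,q8,q13} splits into {q0,q7,q8} and {q2,q4,q13}.
Refine {q0,q7,q8} on symbol R: members go to different blocks, giving {q0,q8} and {q7}.
Refine {q3,q10} on symbol L: members go to different blocks, giving {q3} and {q10}.
Refine {q6,q11} on symbol L: members go to different blocks, giving {q6} and {q11}.
Split {q5,q9,q12} by δ(·,L) → {q9,q12} and {q5}.
Stable partition: {q0,q8} | {q3} | {q6} | {q9,q12} | {q2,q4,q13} | {q7} | {q10} | {q11} | {q5} — 9 equivalence classes.
q12 and q3 end up in different blocks, so they are distinguishable. For instance, the string 'ε' is accepted from only q12.

Yes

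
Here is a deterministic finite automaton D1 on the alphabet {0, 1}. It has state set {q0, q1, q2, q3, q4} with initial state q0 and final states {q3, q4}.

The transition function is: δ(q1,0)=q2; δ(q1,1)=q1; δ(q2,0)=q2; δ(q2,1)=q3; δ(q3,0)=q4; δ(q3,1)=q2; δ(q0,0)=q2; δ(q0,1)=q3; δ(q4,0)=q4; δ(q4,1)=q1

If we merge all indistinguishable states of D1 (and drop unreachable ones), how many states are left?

Every state is reachable, so we keep all 5.
P0 = {q3,q4} | {q0,q1,q2}.
On input 1, block {q0,q1,q2} splits into {q0,q2} and {q1}.
Split {q3,q4} by δ(·,1) → {q3} and {q4}.
Stable partition: {q3} | {q0,q2} | {q1} | {q4} — 4 equivalence classes.

4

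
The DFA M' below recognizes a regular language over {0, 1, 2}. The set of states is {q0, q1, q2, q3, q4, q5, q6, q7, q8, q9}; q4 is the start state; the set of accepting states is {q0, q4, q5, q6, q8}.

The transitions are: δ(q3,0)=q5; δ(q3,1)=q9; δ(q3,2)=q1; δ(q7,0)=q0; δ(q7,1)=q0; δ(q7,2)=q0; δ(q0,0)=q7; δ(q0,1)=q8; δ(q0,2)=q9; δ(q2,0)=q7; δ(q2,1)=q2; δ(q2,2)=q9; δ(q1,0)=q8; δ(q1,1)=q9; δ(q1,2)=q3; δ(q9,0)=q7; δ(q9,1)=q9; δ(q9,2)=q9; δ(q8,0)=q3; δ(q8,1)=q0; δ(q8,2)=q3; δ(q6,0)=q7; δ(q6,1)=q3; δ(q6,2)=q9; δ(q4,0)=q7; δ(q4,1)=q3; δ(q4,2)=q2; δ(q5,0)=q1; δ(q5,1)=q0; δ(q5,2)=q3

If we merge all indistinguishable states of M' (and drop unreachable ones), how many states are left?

6

Reachable states from the start: {q0,q1,q2,q3,q4,q5,q7,q8,q9}. Unreachable: {q6} — drop them.
P0 = {q0,q4,q5,q8} | {q1,q2,q3,q7,q9}.
Refine {q0,q4,q5,q8} on symbol 1: members go to different blocks, giving {q0,q5,q8} and {q4}.
On input 0, block {q1,q2,q3,q7,q9} splits into {q1,q3,q7} and {q2,q9}.
Refine {q0,q5,q8} on symbol 2: members go to different blocks, giving {q5,q8} and {q0}.
Split {q1,q3,q7} by δ(·,0) → {q1,q3} and {q7}.
No further refinement is possible. Final partition (6 blocks): {q5,q8} | {q1,q3} | {q4} | {q2,q9} | {q0} | {q7}.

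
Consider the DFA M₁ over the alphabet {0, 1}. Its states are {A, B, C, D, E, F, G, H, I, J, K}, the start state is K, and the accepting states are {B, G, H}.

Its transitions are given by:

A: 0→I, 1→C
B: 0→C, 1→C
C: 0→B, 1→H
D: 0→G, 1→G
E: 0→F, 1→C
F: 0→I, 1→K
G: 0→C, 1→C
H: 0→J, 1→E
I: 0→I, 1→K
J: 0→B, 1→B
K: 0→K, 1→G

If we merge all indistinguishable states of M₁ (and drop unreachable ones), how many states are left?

States {A,D} cannot be reached from the start state, so discard them.
Start with accepting vs non-accepting: {B,G,H} | {C,E,F,I,J,K}.
On input 0, block {C,E,F,I,J,K} splits into {E,F,I,K} and {C,J}.
Refine {B,G,H} on symbol 1: members go to different blocks, giving {B,G} and {H}.
On input 1, block {E,F,I,K} splits into {F,I} and {E} and {K}.
Refine {C,J} on symbol 1: members go to different blocks, giving {C} and {J}.
The partition is now stable with 7 blocks: {B,G} | {F,I} | {C} | {H} | {E} | {K} | {J}.

7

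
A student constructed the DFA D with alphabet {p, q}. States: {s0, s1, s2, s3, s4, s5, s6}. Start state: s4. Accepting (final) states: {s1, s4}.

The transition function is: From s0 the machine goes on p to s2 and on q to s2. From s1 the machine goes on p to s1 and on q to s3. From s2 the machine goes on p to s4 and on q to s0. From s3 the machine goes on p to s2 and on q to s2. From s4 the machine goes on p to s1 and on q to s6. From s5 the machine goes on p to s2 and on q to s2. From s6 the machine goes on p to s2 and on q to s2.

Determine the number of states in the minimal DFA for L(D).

Reachable states from the start: {s0,s1,s2,s3,s4,s6}. Unreachable: {s5} — drop them.
Initial partition by acceptance: {s1,s4} | {s0,s2,s3,s6}.
On input p, block {s0,s2,s3,s6} splits into {s0,s3,s6} and {s2}.
The partition is now stable with 3 blocks: {s1,s4} | {s0,s3,s6} | {s2}.

3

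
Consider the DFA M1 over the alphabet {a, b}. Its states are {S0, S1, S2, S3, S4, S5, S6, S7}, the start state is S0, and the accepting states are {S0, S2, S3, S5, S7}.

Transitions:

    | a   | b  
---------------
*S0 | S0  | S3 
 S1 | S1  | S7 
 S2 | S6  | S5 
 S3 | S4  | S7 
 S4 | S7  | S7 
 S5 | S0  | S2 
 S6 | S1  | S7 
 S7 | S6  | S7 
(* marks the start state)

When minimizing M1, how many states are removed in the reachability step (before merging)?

Starting at S0 and following transitions, the reachable set is {S0, S1, S3, S4, S6, S7}. That leaves S2, S5 unreachable — 2 in total.

2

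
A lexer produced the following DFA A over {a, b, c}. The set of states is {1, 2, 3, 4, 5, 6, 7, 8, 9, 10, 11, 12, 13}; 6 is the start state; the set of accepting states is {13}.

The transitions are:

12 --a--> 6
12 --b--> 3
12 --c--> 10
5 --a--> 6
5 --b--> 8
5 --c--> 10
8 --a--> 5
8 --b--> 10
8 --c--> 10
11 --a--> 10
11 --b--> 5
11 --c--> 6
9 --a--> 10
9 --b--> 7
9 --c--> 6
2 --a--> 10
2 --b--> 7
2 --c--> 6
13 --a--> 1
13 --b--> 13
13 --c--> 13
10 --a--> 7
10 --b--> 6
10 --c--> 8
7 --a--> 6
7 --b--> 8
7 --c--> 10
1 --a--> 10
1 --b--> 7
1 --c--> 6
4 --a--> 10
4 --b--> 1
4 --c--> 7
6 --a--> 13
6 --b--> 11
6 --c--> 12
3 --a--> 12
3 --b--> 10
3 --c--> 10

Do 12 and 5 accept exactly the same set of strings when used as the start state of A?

States {2,4,9} cannot be reached from the start state, so discard them.
Start with accepting vs non-accepting: {13} | {1,3,5,6,7,8,10,11,12}.
On input a, block {1,3,5,6,7,8,10,11,12} splits into {1,3,5,7,8,10,11,12} and {6}.
Split {1,3,5,7,8,10,11,12} by δ(·,a) → {1,3,8,10,11} and {5,7,12}.
Refine {1,3,8,10,11} on symbol a: members go to different blocks, giving {3,8,10} and {1,11}.
On input b, block {3,8,10} splits into {3,8} and {10}.
Stable partition: {13} | {3,8} | {6} | {5,7,12} | {1,11} | {10} — 6 equivalence classes.
12 and 5 lie in the same block of the stable partition, so they are equivalent — no string distinguishes them.

Yes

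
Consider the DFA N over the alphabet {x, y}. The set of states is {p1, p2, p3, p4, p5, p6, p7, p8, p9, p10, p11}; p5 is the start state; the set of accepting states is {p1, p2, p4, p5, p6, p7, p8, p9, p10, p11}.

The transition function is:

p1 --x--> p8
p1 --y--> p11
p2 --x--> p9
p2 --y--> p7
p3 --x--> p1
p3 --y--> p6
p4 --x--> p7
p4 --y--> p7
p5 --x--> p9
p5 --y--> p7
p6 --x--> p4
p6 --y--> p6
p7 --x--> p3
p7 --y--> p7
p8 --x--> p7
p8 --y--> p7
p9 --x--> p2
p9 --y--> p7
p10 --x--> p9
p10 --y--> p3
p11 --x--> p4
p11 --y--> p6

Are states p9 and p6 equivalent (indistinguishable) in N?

No

First remove the unreachable states {p10}; 10 states remain.
Initial partition by acceptance: {p1,p2,p4,p5,p6,p7,p8,p9,p11} | {p3}.
Refine {p1,p2,p4,p5,p6,p7,p8,p9,p11} on symbol x: members go to different blocks, giving {p1,p2,p4,p5,p6,p8,p9,p11} and {p7}.
Refine {p1,p2,p4,p5,p6,p8,p9,p11} on symbol x: members go to different blocks, giving {p1,p2,p5,p6,p9,p11} and {p4,p8}.
On input x, block {p1,p2,p5,p6,p9,p11} splits into {p1,p6,p11} and {p2,p5,p9}.
The partition is now stable with 5 blocks: {p1,p6,p11} | {p3} | {p7} | {p4,p8} | {p2,p5,p9}.
p9 and p6 end up in different blocks, so they are distinguishable. For instance, the string 'yx' is accepted from only p6.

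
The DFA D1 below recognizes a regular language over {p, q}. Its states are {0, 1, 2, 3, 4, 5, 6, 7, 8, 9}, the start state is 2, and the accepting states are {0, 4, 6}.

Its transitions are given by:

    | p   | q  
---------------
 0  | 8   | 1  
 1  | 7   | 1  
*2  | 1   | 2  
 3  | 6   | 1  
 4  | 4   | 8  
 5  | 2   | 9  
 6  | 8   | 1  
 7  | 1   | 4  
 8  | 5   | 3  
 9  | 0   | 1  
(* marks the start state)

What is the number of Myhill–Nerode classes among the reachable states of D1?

P0 = {0,4,6} | {1,2,3,5,7,8,9}.
Refine {0,4,6} on symbol p: members go to different blocks, giving {0,6} and {4}.
Refine {1,2,3,5,7,8,9} on symbol p: members go to different blocks, giving {1,2,5,7,8} and {3,9}.
Split {1,2,5,7,8} by δ(·,q) → {1,2} and {5,8} and {7}.
On input p, block {1,2} splits into {1} and {2}.
Split {5,8} by δ(·,p) → {5} and {8}.
Stable partition: {0,6} | {1} | {4} | {3,9} | {5} | {7} | {2} | {8} — 8 equivalence classes.

8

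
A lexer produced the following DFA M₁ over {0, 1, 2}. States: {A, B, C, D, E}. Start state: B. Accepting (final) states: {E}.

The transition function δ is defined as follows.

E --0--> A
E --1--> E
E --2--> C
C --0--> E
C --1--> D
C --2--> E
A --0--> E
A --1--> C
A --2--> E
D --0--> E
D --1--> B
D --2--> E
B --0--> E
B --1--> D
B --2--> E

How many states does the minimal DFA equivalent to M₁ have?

2

Every state is reachable, so we keep all 5.
Initial partition by acceptance: {E} | {A,B,C,D}.
Stable partition: {E} | {A,B,C,D} — 2 equivalence classes.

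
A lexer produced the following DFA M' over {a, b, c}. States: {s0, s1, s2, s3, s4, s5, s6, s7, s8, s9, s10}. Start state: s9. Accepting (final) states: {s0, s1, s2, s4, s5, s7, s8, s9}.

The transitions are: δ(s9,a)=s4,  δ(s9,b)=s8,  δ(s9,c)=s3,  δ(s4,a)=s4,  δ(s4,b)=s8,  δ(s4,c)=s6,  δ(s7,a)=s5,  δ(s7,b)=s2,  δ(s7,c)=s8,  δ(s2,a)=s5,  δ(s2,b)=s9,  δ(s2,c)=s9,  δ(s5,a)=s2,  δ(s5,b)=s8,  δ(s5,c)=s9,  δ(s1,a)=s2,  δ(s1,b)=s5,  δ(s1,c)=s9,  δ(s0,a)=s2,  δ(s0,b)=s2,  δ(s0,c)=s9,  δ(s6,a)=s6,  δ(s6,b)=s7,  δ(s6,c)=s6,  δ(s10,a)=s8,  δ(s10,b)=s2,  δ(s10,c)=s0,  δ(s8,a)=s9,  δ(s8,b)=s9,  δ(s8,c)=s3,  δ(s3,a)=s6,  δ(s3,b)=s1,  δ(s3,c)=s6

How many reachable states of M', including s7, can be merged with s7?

First remove the unreachable states {s0,s10}; 9 states remain.
Initial partition by acceptance: {s1,s2,s4,s5,s7,s8,s9} | {s3,s6}.
Split {s1,s2,s4,s5,s7,s8,s9} by δ(·,c) → {s1,s2,s5,s7} and {s4,s8,s9}.
Refine {s1,s2,s5,s7} on symbol b: members go to different blocks, giving {s1,s7} and {s2,s5}.
No further refinement is possible. Final partition (4 blocks): {s1,s7} | {s3,s6} | {s4,s8,s9} | {s2,s5}.
State s7 belongs to the block {s1,s7}, which has 2 states.

2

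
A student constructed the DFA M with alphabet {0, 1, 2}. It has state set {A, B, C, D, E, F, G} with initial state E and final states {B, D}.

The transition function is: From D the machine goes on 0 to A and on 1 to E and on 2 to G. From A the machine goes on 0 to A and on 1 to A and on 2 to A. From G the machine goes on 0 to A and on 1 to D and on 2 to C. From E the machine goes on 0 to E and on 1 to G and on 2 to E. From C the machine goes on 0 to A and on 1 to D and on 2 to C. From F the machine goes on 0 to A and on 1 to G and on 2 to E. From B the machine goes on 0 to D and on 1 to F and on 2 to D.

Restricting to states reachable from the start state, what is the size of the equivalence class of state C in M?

2

First remove the unreachable states {B,F}; 5 states remain.
Initial partition by acceptance: {D} | {A,C,E,G}.
Split {A,C,E,G} by δ(·,1) → {A,E} and {C,G}.
Split {A,E} by δ(·,1) → {A} and {E}.
No further refinement is possible. Final partition (4 blocks): {D} | {A} | {C,G} | {E}.
The equivalence class containing C is {C,G}, of size 2.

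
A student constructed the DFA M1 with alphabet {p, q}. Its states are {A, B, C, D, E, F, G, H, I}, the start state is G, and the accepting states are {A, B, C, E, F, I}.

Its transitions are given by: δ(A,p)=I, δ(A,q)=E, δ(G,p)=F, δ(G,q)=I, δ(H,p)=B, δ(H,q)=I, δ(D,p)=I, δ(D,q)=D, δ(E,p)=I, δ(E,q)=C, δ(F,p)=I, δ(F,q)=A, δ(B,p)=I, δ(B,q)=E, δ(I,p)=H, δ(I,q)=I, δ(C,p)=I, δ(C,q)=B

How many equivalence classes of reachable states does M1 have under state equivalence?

3

Reachable states from the start: {A,B,C,E,F,G,H,I}. Unreachable: {D} — drop them.
Start with accepting vs non-accepting: {A,B,C,E,F,I} | {G,H}.
On input p, block {A,B,C,E,F,I} splits into {A,B,C,E,F} and {I}.
Stable partition: {A,B,C,E,F} | {G,H} | {I} — 3 equivalence classes.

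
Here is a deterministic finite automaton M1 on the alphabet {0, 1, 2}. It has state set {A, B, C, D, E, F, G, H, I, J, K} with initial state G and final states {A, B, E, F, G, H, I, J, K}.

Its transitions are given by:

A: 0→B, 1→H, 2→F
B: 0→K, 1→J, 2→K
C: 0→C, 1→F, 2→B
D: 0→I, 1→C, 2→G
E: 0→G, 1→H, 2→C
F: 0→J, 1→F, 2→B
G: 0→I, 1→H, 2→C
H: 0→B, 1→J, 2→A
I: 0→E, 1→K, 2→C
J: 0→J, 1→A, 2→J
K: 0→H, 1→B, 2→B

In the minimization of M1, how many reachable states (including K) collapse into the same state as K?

Reachable states from the start: {A,B,C,E,F,G,H,I,J,K}. Unreachable: {D} — drop them.
P0 = {A,B,E,F,G,H,I,J,K} | {C}.
Split {A,B,E,F,G,H,I,J,K} by δ(·,2) → {A,B,F,H,J,K} and {E,G,I}.
The partition is now stable with 3 blocks: {A,B,F,H,J,K} | {C} | {E,G,I}.
State K belongs to the block {A,B,F,H,J,K}, which has 6 states.

6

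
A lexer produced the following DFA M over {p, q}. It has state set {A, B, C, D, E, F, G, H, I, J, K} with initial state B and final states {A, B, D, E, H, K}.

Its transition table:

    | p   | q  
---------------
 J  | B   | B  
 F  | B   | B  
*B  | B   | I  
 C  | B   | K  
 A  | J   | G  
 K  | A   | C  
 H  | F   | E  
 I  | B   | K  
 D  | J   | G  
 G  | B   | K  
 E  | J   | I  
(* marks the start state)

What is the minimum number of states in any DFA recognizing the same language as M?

Reachable states from the start: {A,B,C,G,I,J,K}. Unreachable: {D,E,F,H} — drop them.
Start with accepting vs non-accepting: {A,B,K} | {C,G,I,J}.
On input p, block {A,B,K} splits into {B,K} and {A}.
On input p, block {B,K} splits into {B} and {K}.
Split {C,G,I,J} by δ(·,q) → {C,G,I} and {J}.
No further refinement is possible. Final partition (5 blocks): {B} | {C,G,I} | {A} | {K} | {J}.

5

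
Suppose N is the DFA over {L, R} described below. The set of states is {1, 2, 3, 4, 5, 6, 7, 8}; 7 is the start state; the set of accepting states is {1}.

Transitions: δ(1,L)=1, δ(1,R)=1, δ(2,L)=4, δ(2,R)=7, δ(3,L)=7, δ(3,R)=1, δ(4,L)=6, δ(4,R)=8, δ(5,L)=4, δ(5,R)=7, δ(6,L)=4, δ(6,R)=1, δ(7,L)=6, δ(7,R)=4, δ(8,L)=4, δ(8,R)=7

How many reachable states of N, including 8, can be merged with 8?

First remove the unreachable states {2,3,5}; 5 states remain.
Start with accepting vs non-accepting: {1} | {4,6,7,8}.
Refine {4,6,7,8} on symbol R: members go to different blocks, giving {4,7,8} and {6}.
On input L, block {4,7,8} splits into {4,7} and {8}.
Split {4,7} by δ(·,R) → {4} and {7}.
Stable partition: {1} | {4} | {6} | {8} | {7} — 5 equivalence classes.
The equivalence class containing 8 is {8}, of size 1.

1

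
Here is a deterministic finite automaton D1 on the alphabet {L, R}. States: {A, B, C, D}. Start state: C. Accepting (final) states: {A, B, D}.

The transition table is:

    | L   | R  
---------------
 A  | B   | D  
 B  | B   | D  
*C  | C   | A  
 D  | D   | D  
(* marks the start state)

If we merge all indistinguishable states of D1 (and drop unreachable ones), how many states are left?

Every state is reachable, so we keep all 4.
P0 = {A,B,D} | {C}.
Stable partition: {A,B,D} | {C} — 2 equivalence classes.

2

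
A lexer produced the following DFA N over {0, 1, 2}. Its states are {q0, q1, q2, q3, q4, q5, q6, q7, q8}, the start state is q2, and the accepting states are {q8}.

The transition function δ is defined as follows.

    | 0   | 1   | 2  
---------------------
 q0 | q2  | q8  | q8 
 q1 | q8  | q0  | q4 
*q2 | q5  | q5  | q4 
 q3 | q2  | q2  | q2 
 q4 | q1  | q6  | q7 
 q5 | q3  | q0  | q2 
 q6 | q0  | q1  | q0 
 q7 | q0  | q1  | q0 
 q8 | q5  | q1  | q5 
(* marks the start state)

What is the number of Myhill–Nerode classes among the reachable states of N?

Start with accepting vs non-accepting: {q8} | {q0,q1,q2,q3,q4,q5,q6,q7}.
Split {q0,q1,q2,q3,q4,q5,q6,q7} by δ(·,0) → {q0,q2,q3,q4,q5,q6,q7} and {q1}.
Refine {q0,q2,q3,q4,q5,q6,q7} on symbol 0: members go to different blocks, giving {q0,q2,q3,q5,q6,q7} and {q4}.
Refine {q0,q2,q3,q5,q6,q7} on symbol 1: members go to different blocks, giving {q2,q3,q5} and {q6,q7} and {q0}.
Split {q2,q3,q5} by δ(·,1) → {q2,q3} and {q5}.
On input 0, block {q2,q3} splits into {q2} and {q3}.
No further refinement is possible. Final partition (8 blocks): {q8} | {q2} | {q1} | {q4} | {q6,q7} | {q0} | {q5} | {q3}.

8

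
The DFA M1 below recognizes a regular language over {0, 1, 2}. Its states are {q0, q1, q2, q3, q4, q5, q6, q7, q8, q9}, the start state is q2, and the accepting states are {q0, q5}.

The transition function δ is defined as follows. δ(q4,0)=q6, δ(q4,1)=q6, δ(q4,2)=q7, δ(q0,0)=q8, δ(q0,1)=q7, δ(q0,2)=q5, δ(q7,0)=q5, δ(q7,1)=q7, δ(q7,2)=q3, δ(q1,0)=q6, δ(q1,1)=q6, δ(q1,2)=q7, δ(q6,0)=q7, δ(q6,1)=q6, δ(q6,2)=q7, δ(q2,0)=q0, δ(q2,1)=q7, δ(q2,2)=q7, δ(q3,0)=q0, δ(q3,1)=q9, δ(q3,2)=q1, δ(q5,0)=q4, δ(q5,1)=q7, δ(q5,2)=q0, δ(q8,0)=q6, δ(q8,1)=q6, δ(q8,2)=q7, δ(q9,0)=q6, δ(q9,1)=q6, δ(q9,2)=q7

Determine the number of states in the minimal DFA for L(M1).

Every state is reachable, so we keep all 10.
Initial partition by acceptance: {q0,q5} | {q1,q2,q3,q4,q6,q7,q8,q9}.
Refine {q1,q2,q3,q4,q6,q7,q8,q9} on symbol 0: members go to different blocks, giving {q1,q4,q6,q8,q9} and {q2,q3,q7}.
Refine {q1,q4,q6,q8,q9} on symbol 0: members go to different blocks, giving {q1,q4,q8,q9} and {q6}.
On input 1, block {q2,q3,q7} splits into {q2,q7} and {q3}.
Refine {q2,q7} on symbol 2: members go to different blocks, giving {q2} and {q7}.
The partition is now stable with 6 blocks: {q0,q5} | {q1,q4,q8,q9} | {q2} | {q6} | {q3} | {q7}.

6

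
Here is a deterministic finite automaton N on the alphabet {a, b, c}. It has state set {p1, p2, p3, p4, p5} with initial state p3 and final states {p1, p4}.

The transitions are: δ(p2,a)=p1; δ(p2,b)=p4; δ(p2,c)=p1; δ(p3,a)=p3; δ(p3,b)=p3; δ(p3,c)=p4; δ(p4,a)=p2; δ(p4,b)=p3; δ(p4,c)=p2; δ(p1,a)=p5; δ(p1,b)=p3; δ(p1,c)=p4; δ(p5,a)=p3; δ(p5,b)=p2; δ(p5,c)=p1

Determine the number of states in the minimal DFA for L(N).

All states are reachable from the start state.
P0 = {p1,p4} | {p2,p3,p5}.
Refine {p1,p4} on symbol c: members go to different blocks, giving {p1} and {p4}.
On input a, block {p2,p3,p5} splits into {p3,p5} and {p2}.
On input b, block {p3,p5} splits into {p3} and {p5}.
Stable partition: {p1} | {p3} | {p4} | {p2} | {p5} — 5 equivalence classes.

5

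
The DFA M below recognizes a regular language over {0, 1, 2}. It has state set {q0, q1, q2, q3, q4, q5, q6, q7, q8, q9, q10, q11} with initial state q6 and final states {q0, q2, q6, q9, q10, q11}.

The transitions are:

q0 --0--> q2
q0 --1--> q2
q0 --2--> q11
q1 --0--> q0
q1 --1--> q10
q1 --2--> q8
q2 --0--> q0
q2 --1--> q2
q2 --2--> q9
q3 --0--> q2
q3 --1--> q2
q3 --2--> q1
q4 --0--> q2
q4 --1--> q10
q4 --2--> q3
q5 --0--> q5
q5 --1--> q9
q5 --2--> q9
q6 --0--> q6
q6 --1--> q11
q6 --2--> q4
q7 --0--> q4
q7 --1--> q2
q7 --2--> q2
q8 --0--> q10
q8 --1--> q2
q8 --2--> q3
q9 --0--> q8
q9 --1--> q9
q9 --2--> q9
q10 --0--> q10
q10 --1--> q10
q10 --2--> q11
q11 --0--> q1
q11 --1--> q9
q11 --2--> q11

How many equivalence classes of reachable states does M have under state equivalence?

4

States {q5,q7} cannot be reached from the start state, so discard them.
Start with accepting vs non-accepting: {q0,q2,q6,q9,q10,q11} | {q1,q3,q4,q8}.
Refine {q0,q2,q6,q9,q10,q11} on symbol 0: members go to different blocks, giving {q0,q2,q6,q10} and {q9,q11}.
Split {q0,q2,q6,q10} by δ(·,1) → {q0,q2,q10} and {q6}.
Stable partition: {q0,q2,q10} | {q1,q3,q4,q8} | {q9,q11} | {q6} — 4 equivalence classes.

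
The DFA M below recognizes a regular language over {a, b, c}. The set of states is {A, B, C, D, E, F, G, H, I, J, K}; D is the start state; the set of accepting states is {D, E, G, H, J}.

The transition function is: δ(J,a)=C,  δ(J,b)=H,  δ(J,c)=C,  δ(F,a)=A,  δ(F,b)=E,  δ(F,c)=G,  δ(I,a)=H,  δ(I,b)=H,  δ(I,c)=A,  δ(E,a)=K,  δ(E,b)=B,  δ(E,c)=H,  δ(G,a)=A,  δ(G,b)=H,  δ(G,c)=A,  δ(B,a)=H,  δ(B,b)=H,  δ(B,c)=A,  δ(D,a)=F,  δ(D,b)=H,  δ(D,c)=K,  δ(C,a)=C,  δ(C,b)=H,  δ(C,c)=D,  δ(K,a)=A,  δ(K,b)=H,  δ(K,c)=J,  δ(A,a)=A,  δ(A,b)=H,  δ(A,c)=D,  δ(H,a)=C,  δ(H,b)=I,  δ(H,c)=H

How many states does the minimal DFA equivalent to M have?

Initial partition by acceptance: {D,E,G,H,J} | {A,B,C,F,I,K}.
On input b, block {D,E,G,H,J} splits into {D,G,J} and {E,H}.
On input a, block {A,B,C,F,I,K} splits into {A,C,F,K} and {B,I}.
No further refinement is possible. Final partition (4 blocks): {D,G,J} | {A,C,F,K} | {E,H} | {B,I}.

4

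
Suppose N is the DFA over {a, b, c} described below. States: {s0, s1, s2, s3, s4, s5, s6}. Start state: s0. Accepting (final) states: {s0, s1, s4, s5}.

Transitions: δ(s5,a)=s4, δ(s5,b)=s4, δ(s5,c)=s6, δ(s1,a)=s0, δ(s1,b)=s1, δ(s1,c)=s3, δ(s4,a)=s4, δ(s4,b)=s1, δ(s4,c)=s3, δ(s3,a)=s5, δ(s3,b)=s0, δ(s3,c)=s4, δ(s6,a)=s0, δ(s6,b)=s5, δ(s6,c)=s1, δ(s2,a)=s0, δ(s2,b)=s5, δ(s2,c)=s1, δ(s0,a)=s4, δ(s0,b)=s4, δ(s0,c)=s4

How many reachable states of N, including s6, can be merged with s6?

Reachable states from the start: {s0,s1,s3,s4,s5,s6}. Unreachable: {s2} — drop them.
Start with accepting vs non-accepting: {s0,s1,s4,s5} | {s3,s6}.
On input c, block {s0,s1,s4,s5} splits into {s1,s4,s5} and {s0}.
Refine {s1,s4,s5} on symbol a: members go to different blocks, giving {s4,s5} and {s1}.
On input b, block {s4,s5} splits into {s4} and {s5}.
Refine {s3,s6} on symbol a: members go to different blocks, giving {s3} and {s6}.
No further refinement is possible. Final partition (6 blocks): {s4} | {s3} | {s0} | {s1} | {s5} | {s6}.
The equivalence class containing s6 is {s6}, of size 1.

1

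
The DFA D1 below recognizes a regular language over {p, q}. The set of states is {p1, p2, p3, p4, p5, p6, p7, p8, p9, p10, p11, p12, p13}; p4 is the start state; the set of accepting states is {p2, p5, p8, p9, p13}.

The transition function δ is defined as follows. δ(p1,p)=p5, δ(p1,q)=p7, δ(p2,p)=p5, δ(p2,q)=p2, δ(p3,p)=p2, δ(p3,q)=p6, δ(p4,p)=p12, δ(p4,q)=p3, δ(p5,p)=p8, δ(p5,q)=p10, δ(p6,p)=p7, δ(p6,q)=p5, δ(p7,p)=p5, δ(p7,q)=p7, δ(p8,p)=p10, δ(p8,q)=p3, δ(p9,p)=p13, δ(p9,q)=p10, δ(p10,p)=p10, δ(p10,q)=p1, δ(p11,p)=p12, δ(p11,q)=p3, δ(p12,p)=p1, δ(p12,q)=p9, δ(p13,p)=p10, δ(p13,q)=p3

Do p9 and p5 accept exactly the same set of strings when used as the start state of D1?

First remove the unreachable states {p11}; 12 states remain.
Start with accepting vs non-accepting: {p2,p5,p8,p9,p13} | {p1,p3,p4,p6,p7,p10,p12}.
Split {p2,p5,p8,p9,p13} by δ(·,p) → {p2,p5,p9} and {p8,p13}.
Split {p2,p5,p9} by δ(·,p) → {p5,p9} and {p2}.
On input p, block {p1,p3,p4,p6,p7,p10,p12} splits into {p4,p6,p10,p12} and {p1,p7} and {p3}.
Split {p4,p6,p10,p12} by δ(·,p) → {p4,p10} and {p6,p12}.
Refine {p4,p10} on symbol p: members go to different blocks, giving {p4} and {p10}.
No further refinement is possible. Final partition (8 blocks): {p5,p9} | {p4} | {p8,p13} | {p2} | {p1,p7} | {p3} | {p6,p12} | {p10}.
p9 and p5 lie in the same block of the stable partition, so they are equivalent — no string distinguishes them.

Yes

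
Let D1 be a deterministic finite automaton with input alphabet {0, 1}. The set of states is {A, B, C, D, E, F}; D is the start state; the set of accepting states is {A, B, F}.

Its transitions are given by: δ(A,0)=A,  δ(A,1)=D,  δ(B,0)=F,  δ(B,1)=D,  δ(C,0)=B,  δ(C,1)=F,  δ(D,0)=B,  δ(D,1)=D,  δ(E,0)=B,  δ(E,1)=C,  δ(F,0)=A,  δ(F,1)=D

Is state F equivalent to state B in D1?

Yes

States {C,E} cannot be reached from the start state, so discard them.
P0 = {A,B,F} | {D}.
No further refinement is possible. Final partition (2 blocks): {A,B,F} | {D}.
F and B lie in the same block of the stable partition, so they are equivalent — no string distinguishes them.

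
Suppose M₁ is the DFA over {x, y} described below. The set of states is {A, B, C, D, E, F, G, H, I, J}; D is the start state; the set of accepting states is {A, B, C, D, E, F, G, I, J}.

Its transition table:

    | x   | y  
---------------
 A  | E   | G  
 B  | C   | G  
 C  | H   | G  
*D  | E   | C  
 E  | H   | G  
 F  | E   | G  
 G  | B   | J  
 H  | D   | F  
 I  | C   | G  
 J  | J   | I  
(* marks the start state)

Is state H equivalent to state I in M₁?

Reachable states from the start: {B,C,D,E,F,G,H,I,J}. Unreachable: {A} — drop them.
Initial partition by acceptance: {B,C,D,E,F,G,I,J} | {H}.
Refine {B,C,D,E,F,G,I,J} on symbol x: members go to different blocks, giving {B,D,F,G,I,J} and {C,E}.
On input x, block {B,D,F,G,I,J} splits into {B,D,F,I} and {G,J}.
On input y, block {B,D,F,I} splits into {B,F,I} and {D}.
On input x, block {G,J} splits into {G} and {J}.
Stable partition: {B,F,I} | {H} | {C,E} | {G} | {D} | {J} — 6 equivalence classes.
H and I end up in different blocks, so they are distinguishable. For instance, the string 'ε' is accepted from only I.

No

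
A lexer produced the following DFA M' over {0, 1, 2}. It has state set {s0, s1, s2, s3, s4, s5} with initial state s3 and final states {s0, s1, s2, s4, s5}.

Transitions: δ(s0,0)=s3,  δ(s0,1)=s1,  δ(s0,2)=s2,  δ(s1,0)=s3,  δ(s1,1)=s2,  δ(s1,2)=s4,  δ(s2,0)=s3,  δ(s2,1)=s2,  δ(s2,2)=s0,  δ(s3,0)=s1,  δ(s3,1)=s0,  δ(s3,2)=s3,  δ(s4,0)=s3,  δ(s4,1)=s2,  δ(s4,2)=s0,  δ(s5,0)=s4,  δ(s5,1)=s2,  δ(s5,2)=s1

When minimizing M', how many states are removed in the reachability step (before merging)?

1

Starting at s3 and following transitions, the reachable set is {s0, s1, s2, s3, s4}. That leaves s5 unreachable — 1 in total.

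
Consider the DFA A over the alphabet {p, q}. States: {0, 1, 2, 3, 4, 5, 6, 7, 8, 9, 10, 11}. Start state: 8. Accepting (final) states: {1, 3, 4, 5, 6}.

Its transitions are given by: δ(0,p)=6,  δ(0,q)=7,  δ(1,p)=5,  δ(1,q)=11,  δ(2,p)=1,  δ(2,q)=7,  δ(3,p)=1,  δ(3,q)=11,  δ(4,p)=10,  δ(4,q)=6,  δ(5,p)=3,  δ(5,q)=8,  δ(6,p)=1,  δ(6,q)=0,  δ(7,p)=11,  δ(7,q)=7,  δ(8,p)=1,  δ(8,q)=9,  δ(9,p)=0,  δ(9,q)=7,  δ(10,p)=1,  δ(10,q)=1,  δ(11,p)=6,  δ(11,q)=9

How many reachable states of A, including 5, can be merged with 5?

4

First remove the unreachable states {2,4,10}; 9 states remain.
Start with accepting vs non-accepting: {1,3,5,6} | {0,7,8,9,11}.
On input p, block {0,7,8,9,11} splits into {0,8,11} and {7,9}.
No further refinement is possible. Final partition (3 blocks): {1,3,5,6} | {0,8,11} | {7,9}.
State 5 belongs to the block {1,3,5,6}, which has 4 states.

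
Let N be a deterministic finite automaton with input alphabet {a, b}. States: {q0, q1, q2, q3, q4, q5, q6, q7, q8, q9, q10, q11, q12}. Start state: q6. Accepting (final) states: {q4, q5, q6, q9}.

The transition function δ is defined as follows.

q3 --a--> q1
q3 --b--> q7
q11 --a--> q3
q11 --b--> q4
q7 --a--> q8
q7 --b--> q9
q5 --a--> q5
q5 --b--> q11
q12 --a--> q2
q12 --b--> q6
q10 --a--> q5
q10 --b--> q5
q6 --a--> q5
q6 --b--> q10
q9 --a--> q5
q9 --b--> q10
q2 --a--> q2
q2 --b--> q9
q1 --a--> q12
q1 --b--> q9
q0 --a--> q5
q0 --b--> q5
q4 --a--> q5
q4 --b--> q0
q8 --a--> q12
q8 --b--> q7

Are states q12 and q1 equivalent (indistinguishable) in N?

All states are reachable from the start state.
Start with accepting vs non-accepting: {q4,q5,q6,q9} | {q0,q1,q2,q3,q7,q8,q10,q11,q12}.
Refine {q0,q1,q2,q3,q7,q8,q10,q11,q12} on symbol a: members go to different blocks, giving {q1,q2,q3,q7,q8,q11,q12} and {q0,q10}.
Split {q4,q5,q6,q9} by δ(·,b) → {q4,q6,q9} and {q5}.
Split {q1,q2,q3,q7,q8,q11,q12} by δ(·,b) → {q1,q2,q7,q11,q12} and {q3,q8}.
On input a, block {q1,q2,q7,q11,q12} splits into {q1,q2,q12} and {q7,q11}.
The partition is now stable with 6 blocks: {q4,q6,q9} | {q1,q2,q12} | {q0,q10} | {q5} | {q3,q8} | {q7,q11}.
q12 and q1 lie in the same block of the stable partition, so they are equivalent — no string distinguishes them.

Yes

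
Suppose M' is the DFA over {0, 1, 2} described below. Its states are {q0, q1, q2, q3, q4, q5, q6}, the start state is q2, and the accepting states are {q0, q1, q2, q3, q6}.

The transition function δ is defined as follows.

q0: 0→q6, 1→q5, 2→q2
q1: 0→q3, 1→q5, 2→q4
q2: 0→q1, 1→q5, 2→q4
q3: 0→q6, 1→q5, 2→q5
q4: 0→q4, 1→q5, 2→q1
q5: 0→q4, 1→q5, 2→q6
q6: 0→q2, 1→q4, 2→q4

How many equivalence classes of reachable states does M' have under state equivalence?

Reachable states from the start: {q1,q2,q3,q4,q5,q6}. Unreachable: {q0} — drop them.
Initial partition by acceptance: {q1,q2,q3,q6} | {q4,q5}.
No further refinement is possible. Final partition (2 blocks): {q1,q2,q3,q6} | {q4,q5}.

2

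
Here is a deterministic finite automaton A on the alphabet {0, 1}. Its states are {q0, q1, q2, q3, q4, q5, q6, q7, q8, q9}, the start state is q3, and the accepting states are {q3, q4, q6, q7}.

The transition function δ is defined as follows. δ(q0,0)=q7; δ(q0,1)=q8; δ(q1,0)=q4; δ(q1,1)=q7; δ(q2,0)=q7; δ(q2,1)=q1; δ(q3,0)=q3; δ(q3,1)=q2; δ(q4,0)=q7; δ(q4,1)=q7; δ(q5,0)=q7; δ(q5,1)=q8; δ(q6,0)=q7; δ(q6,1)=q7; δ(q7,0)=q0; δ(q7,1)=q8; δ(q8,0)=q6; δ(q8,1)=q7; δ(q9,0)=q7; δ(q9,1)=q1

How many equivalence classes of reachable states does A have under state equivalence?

5

Reachable states from the start: {q0,q1,q2,q3,q4,q6,q7,q8}. Unreachable: {q5,q9} — drop them.
Start with accepting vs non-accepting: {q3,q4,q6,q7} | {q0,q1,q2,q8}.
Refine {q3,q4,q6,q7} on symbol 0: members go to different blocks, giving {q3,q4,q6} and {q7}.
Split {q3,q4,q6} by δ(·,0) → {q4,q6} and {q3}.
Refine {q0,q1,q2,q8} on symbol 0: members go to different blocks, giving {q0,q2} and {q1,q8}.
No further refinement is possible. Final partition (5 blocks): {q4,q6} | {q0,q2} | {q7} | {q3} | {q1,q8}.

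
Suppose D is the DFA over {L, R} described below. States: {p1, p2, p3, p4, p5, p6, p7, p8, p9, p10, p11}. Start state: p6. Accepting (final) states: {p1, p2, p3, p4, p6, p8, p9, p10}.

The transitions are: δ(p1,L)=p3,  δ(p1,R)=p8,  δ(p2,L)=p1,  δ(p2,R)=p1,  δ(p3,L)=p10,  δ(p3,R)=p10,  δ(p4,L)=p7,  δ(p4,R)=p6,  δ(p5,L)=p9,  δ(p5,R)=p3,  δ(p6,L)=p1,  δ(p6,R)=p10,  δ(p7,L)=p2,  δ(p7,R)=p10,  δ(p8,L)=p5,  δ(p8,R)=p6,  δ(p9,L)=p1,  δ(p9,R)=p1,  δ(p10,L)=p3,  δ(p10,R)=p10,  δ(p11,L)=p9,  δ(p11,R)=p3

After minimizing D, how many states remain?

Reachable states from the start: {p1,p3,p5,p6,p8,p9,p10}. Unreachable: {p2,p4,p7,p11} — drop them.
P0 = {p1,p3,p6,p8,p9,p10} | {p5}.
On input L, block {p1,p3,p6,p8,p9,p10} splits into {p1,p3,p6,p9,p10} and {p8}.
On input R, block {p1,p3,p6,p9,p10} splits into {p3,p6,p9,p10} and {p1}.
Refine {p3,p6,p9,p10} on symbol L: members go to different blocks, giving {p3,p10} and {p6,p9}.
On input R, block {p6,p9} splits into {p6} and {p9}.
No further refinement is possible. Final partition (6 blocks): {p3,p10} | {p5} | {p8} | {p1} | {p6} | {p9}.

6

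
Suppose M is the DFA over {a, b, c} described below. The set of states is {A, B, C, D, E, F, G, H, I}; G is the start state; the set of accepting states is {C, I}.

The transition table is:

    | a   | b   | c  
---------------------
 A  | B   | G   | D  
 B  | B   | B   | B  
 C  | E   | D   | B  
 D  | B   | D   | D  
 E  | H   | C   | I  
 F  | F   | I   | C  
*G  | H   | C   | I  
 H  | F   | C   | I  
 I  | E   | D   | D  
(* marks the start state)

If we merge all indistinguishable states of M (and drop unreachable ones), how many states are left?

3

States {A} cannot be reached from the start state, so discard them.
Initial partition by acceptance: {C,I} | {B,D,E,F,G,H}.
On input b, block {B,D,E,F,G,H} splits into {E,F,G,H} and {B,D}.
Stable partition: {C,I} | {E,F,G,H} | {B,D} — 3 equivalence classes.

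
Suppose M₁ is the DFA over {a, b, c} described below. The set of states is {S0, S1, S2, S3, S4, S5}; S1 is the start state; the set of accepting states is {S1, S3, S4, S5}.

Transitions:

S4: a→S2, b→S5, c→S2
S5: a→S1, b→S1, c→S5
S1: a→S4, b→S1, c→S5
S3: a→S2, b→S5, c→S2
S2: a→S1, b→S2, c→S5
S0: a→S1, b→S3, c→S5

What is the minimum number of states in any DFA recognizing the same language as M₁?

4

States {S0,S3} cannot be reached from the start state, so discard them.
Start with accepting vs non-accepting: {S1,S4,S5} | {S2}.
On input a, block {S1,S4,S5} splits into {S1,S5} and {S4}.
Refine {S1,S5} on symbol a: members go to different blocks, giving {S1} and {S5}.
No further refinement is possible. Final partition (4 blocks): {S1} | {S2} | {S4} | {S5}.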